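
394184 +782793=1176977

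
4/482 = 2/241 = 0.01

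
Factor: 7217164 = 2^2*229^1*7879^1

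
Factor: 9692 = 2^2*2423^1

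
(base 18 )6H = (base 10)125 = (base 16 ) 7D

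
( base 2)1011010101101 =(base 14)2189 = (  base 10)5805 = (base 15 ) 1ac0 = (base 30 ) 6df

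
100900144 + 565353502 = 666253646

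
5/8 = 5/8 =0.62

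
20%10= 0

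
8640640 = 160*54004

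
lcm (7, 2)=14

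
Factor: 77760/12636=2^4*5^1*13^( - 1) =80/13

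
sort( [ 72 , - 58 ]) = [  -  58 , 72]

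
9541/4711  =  1363/673= 2.03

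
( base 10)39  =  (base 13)30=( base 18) 23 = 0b100111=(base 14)2B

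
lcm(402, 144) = 9648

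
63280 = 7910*8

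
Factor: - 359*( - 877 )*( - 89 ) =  -89^1*359^1*877^1 = - 28021027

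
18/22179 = 6/7393 = 0.00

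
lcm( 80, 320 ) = 320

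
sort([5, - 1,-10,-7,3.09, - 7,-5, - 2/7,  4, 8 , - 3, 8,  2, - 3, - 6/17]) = [ - 10,-7,  -  7 ,-5,-3, - 3,-1, - 6/17, - 2/7,2,3.09,4 , 5,8,8 ]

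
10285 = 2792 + 7493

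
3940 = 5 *788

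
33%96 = 33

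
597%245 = 107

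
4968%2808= 2160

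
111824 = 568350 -456526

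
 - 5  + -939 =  - 944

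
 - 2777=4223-7000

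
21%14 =7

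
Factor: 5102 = 2^1*2551^1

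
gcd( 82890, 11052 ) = 5526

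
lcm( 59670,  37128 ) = 1670760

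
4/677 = 4/677=0.01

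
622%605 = 17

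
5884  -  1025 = 4859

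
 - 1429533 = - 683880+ - 745653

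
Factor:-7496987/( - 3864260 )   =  2^( - 2 )*5^(-1 )*101^ (-1 )*1913^( - 1)*7496987^1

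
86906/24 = 43453/12 = 3621.08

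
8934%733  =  138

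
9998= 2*4999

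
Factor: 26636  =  2^2 * 6659^1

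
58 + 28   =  86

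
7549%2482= 103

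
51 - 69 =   -  18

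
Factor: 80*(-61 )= - 4880 = -2^4 * 5^1*61^1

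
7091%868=147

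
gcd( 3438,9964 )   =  2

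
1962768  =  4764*412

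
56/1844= 14/461 = 0.03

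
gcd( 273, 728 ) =91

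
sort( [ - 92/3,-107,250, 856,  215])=[-107,-92/3 , 215,250,  856]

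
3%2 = 1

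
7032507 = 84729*83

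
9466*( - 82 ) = -776212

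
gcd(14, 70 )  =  14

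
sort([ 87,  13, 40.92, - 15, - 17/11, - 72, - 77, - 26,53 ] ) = [ - 77, - 72 , - 26, - 15, - 17/11, 13,40.92, 53,87 ]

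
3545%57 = 11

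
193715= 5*38743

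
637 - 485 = 152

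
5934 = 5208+726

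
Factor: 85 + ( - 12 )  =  73^1 = 73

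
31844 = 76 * 419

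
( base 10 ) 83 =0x53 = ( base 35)2d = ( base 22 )3h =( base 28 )2r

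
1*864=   864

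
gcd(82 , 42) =2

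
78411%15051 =3156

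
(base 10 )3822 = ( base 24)6f6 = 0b111011101110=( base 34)3ae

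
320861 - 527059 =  - 206198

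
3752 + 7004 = 10756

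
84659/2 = 42329 + 1/2 = 42329.50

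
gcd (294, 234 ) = 6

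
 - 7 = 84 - 91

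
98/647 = 98/647 = 0.15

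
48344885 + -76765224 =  - 28420339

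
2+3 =5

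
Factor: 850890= 2^1* 3^1*5^1*113^1*251^1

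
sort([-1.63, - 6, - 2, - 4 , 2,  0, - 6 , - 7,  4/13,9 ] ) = [ - 7, - 6 , - 6, - 4, - 2,-1.63,0, 4/13,2,9]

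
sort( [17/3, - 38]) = [ - 38, 17/3 ]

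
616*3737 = 2301992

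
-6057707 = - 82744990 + 76687283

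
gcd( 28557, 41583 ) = 501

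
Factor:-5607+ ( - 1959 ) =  - 7566 = - 2^1 * 3^1*13^1*97^1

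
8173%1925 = 473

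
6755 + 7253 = 14008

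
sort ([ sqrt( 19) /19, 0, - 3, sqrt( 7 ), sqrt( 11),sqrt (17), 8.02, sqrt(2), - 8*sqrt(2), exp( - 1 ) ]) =[  -  8*sqrt( 2 ), - 3,0, sqrt (19 ) /19, exp( - 1), sqrt(2 ),sqrt( 7 ), sqrt( 11), sqrt( 17),8.02 ] 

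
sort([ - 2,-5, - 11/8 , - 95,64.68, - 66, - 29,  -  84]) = [ - 95, - 84,-66, - 29, - 5, - 2,- 11/8, 64.68]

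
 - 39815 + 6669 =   -  33146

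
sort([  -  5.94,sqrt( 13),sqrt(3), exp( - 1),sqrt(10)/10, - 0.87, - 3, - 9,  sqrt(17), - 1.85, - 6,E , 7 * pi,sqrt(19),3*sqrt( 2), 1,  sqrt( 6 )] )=[-9, - 6, - 5.94, - 3, - 1.85, - 0.87, sqrt(10) /10, exp(-1 ), 1 , sqrt(3), sqrt(6 ),E,  sqrt(13),sqrt(17 ), 3*sqrt(2), sqrt(19), 7*pi] 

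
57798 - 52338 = 5460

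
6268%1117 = 683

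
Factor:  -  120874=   -  2^1*13^1 *4649^1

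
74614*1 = 74614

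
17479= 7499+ 9980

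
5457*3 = 16371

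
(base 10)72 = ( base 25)2M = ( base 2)1001000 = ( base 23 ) 33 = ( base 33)26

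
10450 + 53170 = 63620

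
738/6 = 123 = 123.00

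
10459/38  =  10459/38=275.24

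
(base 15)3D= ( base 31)1r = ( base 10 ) 58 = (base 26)26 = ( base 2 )111010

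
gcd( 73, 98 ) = 1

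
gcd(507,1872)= 39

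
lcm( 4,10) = 20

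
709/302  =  2 + 105/302 = 2.35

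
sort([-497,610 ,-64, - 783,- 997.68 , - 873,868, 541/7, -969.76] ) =[ - 997.68, -969.76,-873,-783, - 497,-64,541/7,610,868]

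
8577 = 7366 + 1211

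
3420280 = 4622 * 740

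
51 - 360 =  - 309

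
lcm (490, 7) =490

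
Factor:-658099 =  - 13^1*23^1*31^1 * 71^1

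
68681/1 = 68681 = 68681.00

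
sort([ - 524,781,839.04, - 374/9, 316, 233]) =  [ - 524, - 374/9,233,316, 781,839.04 ] 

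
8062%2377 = 931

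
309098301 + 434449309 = 743547610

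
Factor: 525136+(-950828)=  - 2^2 * 31^1*3433^1 = -  425692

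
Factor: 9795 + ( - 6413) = 3382 = 2^1*19^1*89^1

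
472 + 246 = 718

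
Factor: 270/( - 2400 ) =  - 9/80 = - 2^ (- 4) *3^2 * 5^( - 1)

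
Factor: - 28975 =  -  5^2*19^1*61^1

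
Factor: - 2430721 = -2430721^1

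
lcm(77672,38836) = 77672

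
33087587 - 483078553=-449990966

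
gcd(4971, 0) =4971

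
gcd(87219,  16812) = 9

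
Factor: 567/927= 63/103 = 3^2*7^1*103^( - 1 ) 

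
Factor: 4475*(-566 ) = -2532850 = - 2^1*5^2*179^1*283^1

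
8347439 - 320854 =8026585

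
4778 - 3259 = 1519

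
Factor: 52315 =5^1*10463^1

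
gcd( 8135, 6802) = 1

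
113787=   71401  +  42386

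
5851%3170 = 2681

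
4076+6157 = 10233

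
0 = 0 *7853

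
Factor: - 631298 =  - 2^1* 83^1*3803^1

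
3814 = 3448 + 366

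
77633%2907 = 2051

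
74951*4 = 299804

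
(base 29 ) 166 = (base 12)711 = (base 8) 1775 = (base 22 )229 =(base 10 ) 1021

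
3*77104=231312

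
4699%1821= 1057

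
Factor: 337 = 337^1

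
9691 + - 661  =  9030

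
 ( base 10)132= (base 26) 52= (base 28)4k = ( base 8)204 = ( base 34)3u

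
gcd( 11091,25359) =3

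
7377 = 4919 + 2458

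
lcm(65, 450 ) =5850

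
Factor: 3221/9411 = 3^( - 1) * 3137^( - 1)*3221^1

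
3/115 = 3/115  =  0.03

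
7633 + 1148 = 8781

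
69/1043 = 69/1043= 0.07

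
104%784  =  104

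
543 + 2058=2601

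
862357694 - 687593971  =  174763723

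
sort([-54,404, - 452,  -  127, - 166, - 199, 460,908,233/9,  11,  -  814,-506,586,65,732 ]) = [ - 814, - 506,-452, - 199, - 166, - 127, - 54,11,233/9,  65,  404 , 460, 586,732 , 908]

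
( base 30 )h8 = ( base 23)MC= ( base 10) 518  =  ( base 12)372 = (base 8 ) 1006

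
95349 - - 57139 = 152488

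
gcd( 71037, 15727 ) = 1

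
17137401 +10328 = 17147729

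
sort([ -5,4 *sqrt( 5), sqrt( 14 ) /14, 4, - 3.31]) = [- 5,-3.31, sqrt( 14 )/14 , 4 , 4*sqrt( 5) ]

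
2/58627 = 2/58627 = 0.00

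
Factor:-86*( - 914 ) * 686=53922344 = 2^3* 7^3*43^1 * 457^1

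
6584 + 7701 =14285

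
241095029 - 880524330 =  - 639429301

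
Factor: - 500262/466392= -2^(-2)* 7^1*43^1*277^1*19433^( - 1) = - 83377/77732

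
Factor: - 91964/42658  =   - 2^1*7^(-1)*11^( - 1)*83^1 = -166/77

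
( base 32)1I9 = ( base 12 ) b21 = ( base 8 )3111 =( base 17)59B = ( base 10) 1609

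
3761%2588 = 1173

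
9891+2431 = 12322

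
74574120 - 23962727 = 50611393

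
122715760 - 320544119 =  - 197828359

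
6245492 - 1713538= 4531954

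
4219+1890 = 6109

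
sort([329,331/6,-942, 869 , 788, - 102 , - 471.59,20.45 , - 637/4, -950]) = [-950 ,-942, - 471.59, - 637/4 , - 102,  20.45, 331/6, 329,788, 869]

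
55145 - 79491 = -24346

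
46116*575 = 26516700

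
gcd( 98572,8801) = 1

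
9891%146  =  109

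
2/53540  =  1/26770 = 0.00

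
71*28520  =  2024920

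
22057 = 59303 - 37246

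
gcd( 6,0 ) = 6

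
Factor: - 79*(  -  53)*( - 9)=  - 37683 =- 3^2*53^1*79^1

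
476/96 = 119/24 =4.96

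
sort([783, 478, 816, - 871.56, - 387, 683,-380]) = [ - 871.56,-387,  -  380, 478, 683, 783,  816] 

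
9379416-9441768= - 62352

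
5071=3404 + 1667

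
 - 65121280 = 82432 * ( - 790 )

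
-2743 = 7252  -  9995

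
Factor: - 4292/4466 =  - 2^1*7^ ( - 1)* 11^(-1)*37^1 = - 74/77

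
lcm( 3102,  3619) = 21714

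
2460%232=140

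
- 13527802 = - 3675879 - 9851923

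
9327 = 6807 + 2520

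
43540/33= 1319 + 13/33 =1319.39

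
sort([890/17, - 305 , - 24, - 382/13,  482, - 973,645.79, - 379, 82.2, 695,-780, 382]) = [ - 973,-780, -379,- 305, - 382/13, - 24,890/17,82.2, 382, 482,645.79,695 ]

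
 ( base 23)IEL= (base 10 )9865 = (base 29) BL5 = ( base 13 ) 464b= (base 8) 23211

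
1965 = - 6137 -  - 8102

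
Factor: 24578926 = 2^1 * 41^1*299743^1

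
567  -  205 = 362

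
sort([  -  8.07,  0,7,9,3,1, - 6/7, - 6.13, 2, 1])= [  -  8.07, - 6.13,-6/7,  0, 1, 1, 2, 3,7, 9]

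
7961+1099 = 9060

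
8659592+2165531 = 10825123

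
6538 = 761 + 5777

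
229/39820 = 229/39820 = 0.01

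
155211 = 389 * 399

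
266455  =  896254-629799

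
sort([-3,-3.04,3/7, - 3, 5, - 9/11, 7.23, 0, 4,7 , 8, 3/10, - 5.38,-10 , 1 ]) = [ - 10, -5.38, - 3.04, - 3, - 3,- 9/11 , 0, 3/10, 3/7,1, 4, 5, 7,7.23,  8 ] 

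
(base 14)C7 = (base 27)6d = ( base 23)7E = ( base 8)257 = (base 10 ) 175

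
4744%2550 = 2194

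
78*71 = 5538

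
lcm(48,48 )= 48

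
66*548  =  36168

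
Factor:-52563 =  - 3^1*7^1*2503^1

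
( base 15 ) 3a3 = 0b1100111100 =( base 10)828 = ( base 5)11303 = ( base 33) P3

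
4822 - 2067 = 2755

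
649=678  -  29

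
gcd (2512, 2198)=314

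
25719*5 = 128595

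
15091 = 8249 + 6842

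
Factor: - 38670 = - 2^1*3^1*5^1 *1289^1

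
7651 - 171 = 7480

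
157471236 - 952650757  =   - 795179521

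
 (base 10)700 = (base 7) 2020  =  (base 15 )31a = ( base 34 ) KK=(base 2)1010111100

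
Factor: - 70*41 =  - 2870= - 2^1*5^1* 7^1*41^1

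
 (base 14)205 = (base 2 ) 110001101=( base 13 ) 247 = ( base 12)291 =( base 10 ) 397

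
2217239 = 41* 54079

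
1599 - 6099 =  - 4500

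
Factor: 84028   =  2^2 * 7^1*3001^1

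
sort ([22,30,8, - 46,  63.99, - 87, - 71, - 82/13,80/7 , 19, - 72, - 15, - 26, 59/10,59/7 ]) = [ - 87, - 72, - 71, - 46, - 26,  -  15, - 82/13,59/10,  8 , 59/7,80/7,19, 22,30, 63.99 ] 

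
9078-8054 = 1024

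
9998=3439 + 6559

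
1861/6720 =1861/6720=0.28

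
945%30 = 15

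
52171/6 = 52171/6 = 8695.17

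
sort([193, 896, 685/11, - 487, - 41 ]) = [  -  487, - 41, 685/11, 193,896]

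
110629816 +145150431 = 255780247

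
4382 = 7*626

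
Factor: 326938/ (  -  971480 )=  - 163469/485740 = - 2^( - 2)*5^( - 1 ) * 149^( - 1)*163^(-1 )*163469^1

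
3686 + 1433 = 5119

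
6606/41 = 6606/41 = 161.12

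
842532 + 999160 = 1841692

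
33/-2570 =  - 33/2570 = -0.01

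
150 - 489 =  - 339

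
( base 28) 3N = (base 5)412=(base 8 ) 153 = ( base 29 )3K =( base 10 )107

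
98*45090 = 4418820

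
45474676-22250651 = 23224025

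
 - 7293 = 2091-9384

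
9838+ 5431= 15269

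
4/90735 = 4/90735 = 0.00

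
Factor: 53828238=2^1*3^1*1741^1*5153^1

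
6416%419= 131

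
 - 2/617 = - 2/617 =-0.00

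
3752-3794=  - 42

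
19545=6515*3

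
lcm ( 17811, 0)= 0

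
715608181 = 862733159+  -  147124978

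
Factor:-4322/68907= - 2^1*3^( - 1)*103^( - 1 )*223^ ( - 1 )*2161^1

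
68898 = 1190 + 67708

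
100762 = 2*50381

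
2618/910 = 187/65=2.88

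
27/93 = 9/31 = 0.29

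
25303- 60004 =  - 34701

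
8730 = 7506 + 1224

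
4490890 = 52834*85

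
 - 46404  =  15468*( - 3) 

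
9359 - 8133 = 1226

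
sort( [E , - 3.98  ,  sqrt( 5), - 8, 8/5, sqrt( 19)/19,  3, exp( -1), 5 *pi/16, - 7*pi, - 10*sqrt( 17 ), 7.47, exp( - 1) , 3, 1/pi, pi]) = [ - 10*sqrt ( 17),-7*pi , - 8,-3.98, sqrt(19)/19, 1/pi, exp( -1 ), exp( - 1 ), 5*pi/16, 8/5, sqrt(5), E, 3,3, pi, 7.47] 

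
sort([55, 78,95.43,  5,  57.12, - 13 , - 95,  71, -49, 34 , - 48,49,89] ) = [ - 95, - 49, - 48, - 13, 5, 34, 49,  55,57.12,71,78,89,  95.43]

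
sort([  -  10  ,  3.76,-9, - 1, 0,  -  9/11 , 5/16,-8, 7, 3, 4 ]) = [  -  10, - 9,- 8, - 1, - 9/11, 0, 5/16, 3,3.76,4,  7]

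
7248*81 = 587088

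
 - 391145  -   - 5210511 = 4819366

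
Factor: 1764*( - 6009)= - 2^2*3^3*7^2*2003^1= - 10599876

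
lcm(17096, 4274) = 17096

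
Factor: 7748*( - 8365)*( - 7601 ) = 2^2*5^1*7^1*11^1*13^1 * 149^1*239^1*691^1=492636164020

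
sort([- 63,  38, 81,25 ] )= [ - 63,  25,38,81] 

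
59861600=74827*800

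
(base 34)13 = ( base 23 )1e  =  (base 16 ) 25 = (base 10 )37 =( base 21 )1g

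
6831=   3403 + 3428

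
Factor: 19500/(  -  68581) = -2^2*3^1*5^3*13^1*68581^( - 1)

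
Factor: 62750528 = 2^6*181^1*5417^1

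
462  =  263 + 199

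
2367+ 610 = 2977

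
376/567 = 376/567 = 0.66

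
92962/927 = 92962/927= 100.28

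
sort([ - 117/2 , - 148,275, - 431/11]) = [ - 148,  -  117/2, - 431/11 , 275 ] 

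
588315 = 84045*7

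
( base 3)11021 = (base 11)a5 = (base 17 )6D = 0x73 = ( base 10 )115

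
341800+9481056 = 9822856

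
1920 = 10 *192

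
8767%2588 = 1003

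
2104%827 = 450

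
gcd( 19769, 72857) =1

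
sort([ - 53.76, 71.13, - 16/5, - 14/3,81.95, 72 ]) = [- 53.76, - 14/3,  -  16/5, 71.13, 72,81.95]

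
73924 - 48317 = 25607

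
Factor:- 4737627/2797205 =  - 3^2 * 5^(- 1) * 47^( - 1)*73^1*7211^1*11903^(  -  1)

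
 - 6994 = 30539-37533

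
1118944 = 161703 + 957241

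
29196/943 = 29196/943= 30.96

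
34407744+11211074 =45618818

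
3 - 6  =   - 3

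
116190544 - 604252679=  - 488062135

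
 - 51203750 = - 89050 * 575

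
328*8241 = 2703048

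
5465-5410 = 55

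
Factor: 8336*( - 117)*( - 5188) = 5059918656 = 2^6*3^2*13^1*521^1*1297^1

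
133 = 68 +65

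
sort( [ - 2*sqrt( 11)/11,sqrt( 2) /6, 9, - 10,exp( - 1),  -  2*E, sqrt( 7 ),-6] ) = [ - 10, - 6, - 2*E,-2*sqrt( 11 )/11,  sqrt ( 2)/6,exp( - 1), sqrt( 7), 9 ]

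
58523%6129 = 3362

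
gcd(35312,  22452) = 4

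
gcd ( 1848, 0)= 1848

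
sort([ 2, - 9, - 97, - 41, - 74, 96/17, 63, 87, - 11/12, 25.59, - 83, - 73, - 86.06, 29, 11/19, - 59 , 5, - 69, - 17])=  [ - 97, - 86.06, - 83,-74,-73, - 69, - 59, - 41, - 17, - 9,-11/12, 11/19, 2, 5, 96/17,25.59, 29, 63, 87 ] 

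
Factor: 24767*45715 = 1132223405 = 5^1*41^1*223^1 * 24767^1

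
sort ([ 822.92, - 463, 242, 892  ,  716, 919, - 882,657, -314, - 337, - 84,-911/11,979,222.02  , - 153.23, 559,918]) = [ - 882, - 463, - 337,-314, - 153.23,-84, - 911/11, 222.02, 242 , 559, 657, 716, 822.92,892,918, 919,979]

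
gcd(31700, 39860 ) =20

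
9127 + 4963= 14090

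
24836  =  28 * 887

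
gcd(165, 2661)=3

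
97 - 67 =30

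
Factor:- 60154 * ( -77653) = 2^1*19^2*61^1*67^1*1583^1=4671138562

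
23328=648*36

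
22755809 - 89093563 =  - 66337754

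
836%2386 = 836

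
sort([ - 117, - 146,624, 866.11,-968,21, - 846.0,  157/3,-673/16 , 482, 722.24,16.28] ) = [-968, - 846.0, - 146,- 117 , - 673/16,16.28, 21,157/3, 482,624,722.24,866.11]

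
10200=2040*5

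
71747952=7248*9899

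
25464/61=25464/61=417.44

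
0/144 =0 = 0.00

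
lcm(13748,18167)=508676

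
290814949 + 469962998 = 760777947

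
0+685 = 685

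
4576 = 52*88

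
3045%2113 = 932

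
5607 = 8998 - 3391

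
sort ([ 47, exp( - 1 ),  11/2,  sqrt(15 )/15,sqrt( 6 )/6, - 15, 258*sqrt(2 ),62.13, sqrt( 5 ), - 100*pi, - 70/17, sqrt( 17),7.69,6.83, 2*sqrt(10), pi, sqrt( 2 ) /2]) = [ - 100 * pi ,  -  15, - 70/17,sqrt( 15)/15,exp( - 1 ), sqrt( 6 ) /6,  sqrt (2 ) /2, sqrt(5), pi, sqrt(17 ),11/2, 2 * sqrt(10 ), 6.83, 7.69,  47, 62.13, 258* sqrt(2)] 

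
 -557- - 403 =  - 154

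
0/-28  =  0/1=- 0.00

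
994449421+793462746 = 1787912167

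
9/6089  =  9/6089 = 0.00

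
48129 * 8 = 385032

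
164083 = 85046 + 79037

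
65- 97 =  - 32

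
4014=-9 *( - 446)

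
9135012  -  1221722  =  7913290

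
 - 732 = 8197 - 8929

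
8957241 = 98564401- 89607160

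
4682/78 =60 + 1/39=60.03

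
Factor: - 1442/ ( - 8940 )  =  721/4470 =2^( - 1) * 3^( - 1 )*5^(-1 )*7^1*103^1*149^( - 1 ) 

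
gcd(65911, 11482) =1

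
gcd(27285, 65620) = 85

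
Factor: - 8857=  - 17^1*521^1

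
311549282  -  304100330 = 7448952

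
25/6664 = 25/6664 = 0.00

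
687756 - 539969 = 147787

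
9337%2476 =1909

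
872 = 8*109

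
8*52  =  416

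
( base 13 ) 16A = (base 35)7c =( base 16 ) 101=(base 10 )257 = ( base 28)95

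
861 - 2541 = -1680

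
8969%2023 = 877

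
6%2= 0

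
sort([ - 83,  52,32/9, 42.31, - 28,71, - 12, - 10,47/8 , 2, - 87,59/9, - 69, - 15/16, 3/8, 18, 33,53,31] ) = [ - 87, - 83, - 69, - 28, - 12,  -  10 , - 15/16,3/8 , 2,  32/9,47/8,59/9, 18, 31,33,42.31,52,53,  71 ] 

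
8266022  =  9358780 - 1092758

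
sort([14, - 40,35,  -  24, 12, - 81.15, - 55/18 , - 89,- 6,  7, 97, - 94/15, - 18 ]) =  [  -  89, - 81.15, - 40,-24, - 18, - 94/15, - 6, - 55/18,7,12,  14, 35, 97 ] 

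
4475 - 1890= 2585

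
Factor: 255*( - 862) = -2^1*3^1*5^1*  17^1*431^1 = - 219810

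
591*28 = 16548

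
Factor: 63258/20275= 78/25 = 2^1*3^1*5^( - 2)*13^1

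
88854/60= 14809/10 = 1480.90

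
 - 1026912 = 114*( - 9008 )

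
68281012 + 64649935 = 132930947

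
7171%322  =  87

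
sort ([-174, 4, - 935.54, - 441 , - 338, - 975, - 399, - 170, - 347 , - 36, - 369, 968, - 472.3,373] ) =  [ - 975,-935.54,-472.3, - 441, - 399 ,- 369, - 347 ,  -  338, - 174, - 170, - 36,4,373,968]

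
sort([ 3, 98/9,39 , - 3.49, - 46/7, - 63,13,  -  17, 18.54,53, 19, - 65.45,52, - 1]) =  [ - 65.45, - 63,- 17, - 46/7,-3.49, - 1,3,98/9,  13, 18.54, 19, 39,52,53]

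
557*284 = 158188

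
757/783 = 757/783 = 0.97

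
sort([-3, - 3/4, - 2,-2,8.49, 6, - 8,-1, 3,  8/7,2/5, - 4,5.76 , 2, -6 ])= [ - 8,-6, - 4 , - 3, - 2, - 2 , - 1,-3/4,2/5, 8/7,2  ,  3,5.76,6,8.49 ] 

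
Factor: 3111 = 3^1*17^1 * 61^1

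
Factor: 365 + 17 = 2^1*191^1 = 382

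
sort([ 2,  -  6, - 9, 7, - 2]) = [ - 9,- 6,-2,2,7]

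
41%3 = 2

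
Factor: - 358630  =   -2^1 * 5^1*35863^1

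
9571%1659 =1276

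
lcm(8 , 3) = 24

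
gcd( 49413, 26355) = 21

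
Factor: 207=3^2*23^1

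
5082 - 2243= 2839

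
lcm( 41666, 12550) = 1041650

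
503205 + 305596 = 808801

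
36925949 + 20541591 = 57467540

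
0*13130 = 0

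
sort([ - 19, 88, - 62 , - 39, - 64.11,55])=[ - 64.11, - 62 ,-39, - 19 , 55,  88]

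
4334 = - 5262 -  - 9596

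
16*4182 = 66912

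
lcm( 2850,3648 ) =91200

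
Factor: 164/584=2^ ( - 1 )  *41^1*73^( - 1)  =  41/146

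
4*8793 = 35172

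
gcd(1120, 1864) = 8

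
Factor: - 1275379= -7^1 *167^1*1091^1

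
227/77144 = 227/77144 = 0.00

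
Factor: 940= 2^2*5^1*47^1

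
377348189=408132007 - 30783818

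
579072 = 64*9048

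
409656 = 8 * 51207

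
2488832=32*77776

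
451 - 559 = -108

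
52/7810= 26/3905 = 0.01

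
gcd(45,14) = 1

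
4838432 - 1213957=3624475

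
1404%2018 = 1404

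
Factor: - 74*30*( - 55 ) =2^2 * 3^1 * 5^2*11^1*37^1 =122100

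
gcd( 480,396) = 12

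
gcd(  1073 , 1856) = 29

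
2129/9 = 236  +  5/9 = 236.56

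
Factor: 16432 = 2^4*13^1*79^1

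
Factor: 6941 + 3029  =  9970 = 2^1*5^1*997^1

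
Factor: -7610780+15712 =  - 7595068 = - 2^2*13^1 * 146059^1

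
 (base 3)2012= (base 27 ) 25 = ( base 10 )59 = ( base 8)73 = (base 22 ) 2F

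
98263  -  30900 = 67363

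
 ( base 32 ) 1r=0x3B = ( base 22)2F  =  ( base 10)59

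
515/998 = 515/998 = 0.52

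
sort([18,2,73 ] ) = [2,18,73 ] 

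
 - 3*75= - 225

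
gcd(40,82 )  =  2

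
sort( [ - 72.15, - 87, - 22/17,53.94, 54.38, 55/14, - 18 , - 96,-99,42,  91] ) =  [-99,-96, - 87, - 72.15, - 18, - 22/17,55/14,42, 53.94,54.38,91] 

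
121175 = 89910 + 31265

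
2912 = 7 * 416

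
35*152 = 5320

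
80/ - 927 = -1 + 847/927  =  - 0.09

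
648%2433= 648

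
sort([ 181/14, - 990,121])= [-990,181/14,121]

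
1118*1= 1118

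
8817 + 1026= 9843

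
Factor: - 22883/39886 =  - 2^(-1 ) *11^( - 1 )*37^( - 1 )  *467^1 =-  467/814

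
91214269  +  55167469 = 146381738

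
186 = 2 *93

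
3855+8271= 12126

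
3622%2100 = 1522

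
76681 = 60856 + 15825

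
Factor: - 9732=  - 2^2*3^1*811^1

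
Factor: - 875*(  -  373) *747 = 243802125 = 3^2 *5^3 * 7^1 * 83^1*373^1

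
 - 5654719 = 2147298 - 7802017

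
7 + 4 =11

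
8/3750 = 4/1875  =  0.00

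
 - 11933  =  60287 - 72220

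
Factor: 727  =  727^1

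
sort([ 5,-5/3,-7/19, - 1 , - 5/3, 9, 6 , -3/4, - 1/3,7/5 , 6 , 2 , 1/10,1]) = [ - 5/3, - 5/3, - 1,  -  3/4, - 7/19 ,-1/3, 1/10,1 , 7/5,2, 5,6,6, 9] 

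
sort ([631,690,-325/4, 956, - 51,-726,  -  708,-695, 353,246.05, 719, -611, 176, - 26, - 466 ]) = [ - 726, - 708,  -  695, - 611, - 466,-325/4,  -  51, -26, 176, 246.05, 353 , 631 , 690,719,956 ] 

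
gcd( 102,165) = 3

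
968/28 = 34 + 4/7=34.57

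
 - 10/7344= - 1 + 3667/3672=- 0.00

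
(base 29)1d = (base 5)132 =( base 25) 1h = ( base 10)42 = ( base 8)52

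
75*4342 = 325650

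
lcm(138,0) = 0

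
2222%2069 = 153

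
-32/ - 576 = 1/18 = 0.06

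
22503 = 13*1731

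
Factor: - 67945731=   -3^1*7^1*1733^1* 1867^1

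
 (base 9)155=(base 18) 75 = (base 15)8B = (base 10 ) 131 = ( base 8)203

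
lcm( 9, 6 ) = 18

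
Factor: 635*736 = 2^5*5^1*23^1 * 127^1 = 467360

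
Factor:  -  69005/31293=-3^( - 3)*5^1*19^( - 1)*37^1*61^( - 1)*373^1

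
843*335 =282405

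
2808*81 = 227448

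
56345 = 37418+18927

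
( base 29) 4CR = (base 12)21B7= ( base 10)3739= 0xE9B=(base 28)4LF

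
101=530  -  429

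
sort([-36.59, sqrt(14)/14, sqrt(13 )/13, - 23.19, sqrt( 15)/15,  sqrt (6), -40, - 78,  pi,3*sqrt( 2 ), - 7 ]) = [-78, - 40, - 36.59, - 23.19,-7, sqrt(15) /15,sqrt( 14)/14, sqrt(13 )/13,sqrt( 6),pi, 3*sqrt( 2 )]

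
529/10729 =529/10729 = 0.05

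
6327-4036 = 2291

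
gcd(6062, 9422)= 14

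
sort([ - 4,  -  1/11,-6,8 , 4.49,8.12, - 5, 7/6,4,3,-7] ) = [  -  7,-6,-5,-4,-1/11,7/6 , 3,4,4.49,8, 8.12 ]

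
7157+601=7758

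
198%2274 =198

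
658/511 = 94/73 = 1.29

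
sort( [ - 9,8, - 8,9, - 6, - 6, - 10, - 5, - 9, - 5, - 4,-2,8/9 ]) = [ - 10, - 9,- 9,-8, - 6, - 6, - 5, - 5,  -  4,  -  2,8/9,8, 9 ]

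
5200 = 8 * 650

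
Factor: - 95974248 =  - 2^3*3^1 * 17^1*235231^1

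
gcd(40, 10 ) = 10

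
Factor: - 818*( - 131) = 2^1*131^1*409^1 = 107158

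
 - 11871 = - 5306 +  - 6565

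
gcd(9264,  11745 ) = 3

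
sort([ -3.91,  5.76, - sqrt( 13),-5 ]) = [ - 5, - 3.91, - sqrt( 13), 5.76 ] 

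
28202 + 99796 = 127998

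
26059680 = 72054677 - 45994997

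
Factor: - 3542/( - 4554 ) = 7/9=3^ ( - 2 ) * 7^1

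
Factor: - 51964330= - 2^1 * 5^1*11^1*433^1*1091^1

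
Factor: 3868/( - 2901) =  - 4/3=- 2^2*3^( - 1 )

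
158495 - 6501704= -6343209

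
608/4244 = 152/1061 = 0.14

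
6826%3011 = 804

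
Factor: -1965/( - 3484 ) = 2^(  -  2 )*3^1*5^1*13^( - 1 )*67^( - 1)*131^1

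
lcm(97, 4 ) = 388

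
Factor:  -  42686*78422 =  - 2^2*7^1*113^1*347^1*3049^1 = - 3347521492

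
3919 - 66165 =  - 62246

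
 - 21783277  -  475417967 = - 497201244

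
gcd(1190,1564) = 34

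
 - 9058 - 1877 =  - 10935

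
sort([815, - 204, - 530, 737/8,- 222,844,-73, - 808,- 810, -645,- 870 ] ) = [ - 870, - 810, - 808 , - 645, - 530, - 222,  -  204, - 73, 737/8, 815, 844 ]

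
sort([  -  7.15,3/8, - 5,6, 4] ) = [ -7.15,-5, 3/8,4,6]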